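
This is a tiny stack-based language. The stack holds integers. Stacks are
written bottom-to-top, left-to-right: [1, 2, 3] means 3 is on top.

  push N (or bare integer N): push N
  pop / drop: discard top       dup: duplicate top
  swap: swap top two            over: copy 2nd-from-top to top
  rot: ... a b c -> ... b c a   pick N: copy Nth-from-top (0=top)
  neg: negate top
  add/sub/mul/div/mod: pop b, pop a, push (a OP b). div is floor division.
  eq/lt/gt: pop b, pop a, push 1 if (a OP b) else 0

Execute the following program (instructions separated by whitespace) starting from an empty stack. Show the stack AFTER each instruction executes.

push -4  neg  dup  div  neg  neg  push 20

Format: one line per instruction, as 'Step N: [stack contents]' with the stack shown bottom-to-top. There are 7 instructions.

Step 1: [-4]
Step 2: [4]
Step 3: [4, 4]
Step 4: [1]
Step 5: [-1]
Step 6: [1]
Step 7: [1, 20]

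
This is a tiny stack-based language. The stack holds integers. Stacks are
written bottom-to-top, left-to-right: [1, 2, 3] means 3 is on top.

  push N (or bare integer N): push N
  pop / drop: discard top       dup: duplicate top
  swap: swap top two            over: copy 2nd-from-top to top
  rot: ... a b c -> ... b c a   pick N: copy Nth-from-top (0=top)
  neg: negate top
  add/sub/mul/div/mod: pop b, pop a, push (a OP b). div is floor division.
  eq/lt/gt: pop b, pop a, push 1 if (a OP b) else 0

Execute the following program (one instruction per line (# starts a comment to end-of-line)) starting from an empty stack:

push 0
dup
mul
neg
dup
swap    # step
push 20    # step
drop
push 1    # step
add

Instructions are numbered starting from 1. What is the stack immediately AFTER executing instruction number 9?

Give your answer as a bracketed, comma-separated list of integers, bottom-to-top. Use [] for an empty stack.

Step 1 ('push 0'): [0]
Step 2 ('dup'): [0, 0]
Step 3 ('mul'): [0]
Step 4 ('neg'): [0]
Step 5 ('dup'): [0, 0]
Step 6 ('swap'): [0, 0]
Step 7 ('push 20'): [0, 0, 20]
Step 8 ('drop'): [0, 0]
Step 9 ('push 1'): [0, 0, 1]

Answer: [0, 0, 1]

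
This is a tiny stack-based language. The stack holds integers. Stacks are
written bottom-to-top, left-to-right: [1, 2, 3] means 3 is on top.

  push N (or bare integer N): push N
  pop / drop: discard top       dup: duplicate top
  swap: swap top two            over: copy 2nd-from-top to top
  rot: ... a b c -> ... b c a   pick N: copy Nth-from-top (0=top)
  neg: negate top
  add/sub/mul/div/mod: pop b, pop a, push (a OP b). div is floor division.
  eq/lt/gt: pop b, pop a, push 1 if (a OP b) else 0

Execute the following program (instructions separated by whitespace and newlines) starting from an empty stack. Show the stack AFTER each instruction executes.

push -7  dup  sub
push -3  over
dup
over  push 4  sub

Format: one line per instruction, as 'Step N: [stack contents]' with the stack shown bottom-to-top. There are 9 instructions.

Step 1: [-7]
Step 2: [-7, -7]
Step 3: [0]
Step 4: [0, -3]
Step 5: [0, -3, 0]
Step 6: [0, -3, 0, 0]
Step 7: [0, -3, 0, 0, 0]
Step 8: [0, -3, 0, 0, 0, 4]
Step 9: [0, -3, 0, 0, -4]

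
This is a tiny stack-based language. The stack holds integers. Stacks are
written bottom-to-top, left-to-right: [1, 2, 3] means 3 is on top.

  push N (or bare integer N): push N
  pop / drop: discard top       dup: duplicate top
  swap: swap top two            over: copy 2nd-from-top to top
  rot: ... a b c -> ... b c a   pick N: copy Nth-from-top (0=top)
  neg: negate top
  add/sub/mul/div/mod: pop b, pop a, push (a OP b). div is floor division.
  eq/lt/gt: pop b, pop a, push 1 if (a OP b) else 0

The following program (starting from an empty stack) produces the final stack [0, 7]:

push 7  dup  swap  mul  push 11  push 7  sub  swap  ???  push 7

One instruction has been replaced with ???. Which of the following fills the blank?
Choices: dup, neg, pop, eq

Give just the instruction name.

Stack before ???: [4, 49]
Stack after ???:  [0]
Checking each choice:
  dup: produces [4, 49, 49, 7]
  neg: produces [4, -49, 7]
  pop: produces [4, 7]
  eq: MATCH


Answer: eq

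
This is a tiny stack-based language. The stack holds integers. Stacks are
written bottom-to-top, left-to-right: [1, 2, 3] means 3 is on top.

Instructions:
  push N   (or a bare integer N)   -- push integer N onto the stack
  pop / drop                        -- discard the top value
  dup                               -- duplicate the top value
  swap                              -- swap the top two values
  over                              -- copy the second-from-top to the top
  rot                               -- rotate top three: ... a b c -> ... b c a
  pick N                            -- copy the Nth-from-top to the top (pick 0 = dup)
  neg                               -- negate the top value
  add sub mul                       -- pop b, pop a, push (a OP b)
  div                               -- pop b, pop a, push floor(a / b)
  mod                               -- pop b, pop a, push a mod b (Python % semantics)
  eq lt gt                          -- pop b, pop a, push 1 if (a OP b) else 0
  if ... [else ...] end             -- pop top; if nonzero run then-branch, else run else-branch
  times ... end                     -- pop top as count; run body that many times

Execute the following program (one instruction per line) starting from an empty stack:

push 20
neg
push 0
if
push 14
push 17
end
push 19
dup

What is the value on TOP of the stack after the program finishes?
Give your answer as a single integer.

Answer: 19

Derivation:
After 'push 20': [20]
After 'neg': [-20]
After 'push 0': [-20, 0]
After 'if': [-20]
After 'push 19': [-20, 19]
After 'dup': [-20, 19, 19]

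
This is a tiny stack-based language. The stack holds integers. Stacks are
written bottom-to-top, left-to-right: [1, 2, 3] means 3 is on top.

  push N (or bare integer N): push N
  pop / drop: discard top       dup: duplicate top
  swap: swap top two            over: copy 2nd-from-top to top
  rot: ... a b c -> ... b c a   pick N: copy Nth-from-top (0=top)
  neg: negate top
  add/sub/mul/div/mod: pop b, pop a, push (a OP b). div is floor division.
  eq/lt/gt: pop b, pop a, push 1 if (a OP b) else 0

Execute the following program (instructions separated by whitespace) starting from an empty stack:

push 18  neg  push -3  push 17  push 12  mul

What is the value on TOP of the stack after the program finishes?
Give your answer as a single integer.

After 'push 18': [18]
After 'neg': [-18]
After 'push -3': [-18, -3]
After 'push 17': [-18, -3, 17]
After 'push 12': [-18, -3, 17, 12]
After 'mul': [-18, -3, 204]

Answer: 204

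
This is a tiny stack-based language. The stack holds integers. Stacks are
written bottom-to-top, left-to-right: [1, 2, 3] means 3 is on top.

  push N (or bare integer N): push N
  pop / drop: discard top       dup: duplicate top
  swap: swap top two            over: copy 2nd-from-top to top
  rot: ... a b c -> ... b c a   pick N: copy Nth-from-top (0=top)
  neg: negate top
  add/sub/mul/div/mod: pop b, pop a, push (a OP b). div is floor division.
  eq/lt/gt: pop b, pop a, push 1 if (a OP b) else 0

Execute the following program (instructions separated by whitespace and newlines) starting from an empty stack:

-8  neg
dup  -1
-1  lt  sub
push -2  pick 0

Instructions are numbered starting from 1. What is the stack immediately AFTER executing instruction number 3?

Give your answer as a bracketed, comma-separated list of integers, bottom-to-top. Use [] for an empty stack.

Step 1 ('-8'): [-8]
Step 2 ('neg'): [8]
Step 3 ('dup'): [8, 8]

Answer: [8, 8]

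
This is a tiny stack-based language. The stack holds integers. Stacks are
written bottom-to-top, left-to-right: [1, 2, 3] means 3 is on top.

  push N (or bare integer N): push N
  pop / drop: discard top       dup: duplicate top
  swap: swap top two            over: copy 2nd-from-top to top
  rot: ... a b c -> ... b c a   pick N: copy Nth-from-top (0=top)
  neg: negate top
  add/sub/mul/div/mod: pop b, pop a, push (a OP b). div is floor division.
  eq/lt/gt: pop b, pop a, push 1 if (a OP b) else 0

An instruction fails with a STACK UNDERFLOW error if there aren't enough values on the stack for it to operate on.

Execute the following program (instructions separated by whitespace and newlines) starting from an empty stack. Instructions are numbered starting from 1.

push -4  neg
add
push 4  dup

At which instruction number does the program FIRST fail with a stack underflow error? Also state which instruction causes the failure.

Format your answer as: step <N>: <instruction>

Step 1 ('push -4'): stack = [-4], depth = 1
Step 2 ('neg'): stack = [4], depth = 1
Step 3 ('add'): needs 2 value(s) but depth is 1 — STACK UNDERFLOW

Answer: step 3: add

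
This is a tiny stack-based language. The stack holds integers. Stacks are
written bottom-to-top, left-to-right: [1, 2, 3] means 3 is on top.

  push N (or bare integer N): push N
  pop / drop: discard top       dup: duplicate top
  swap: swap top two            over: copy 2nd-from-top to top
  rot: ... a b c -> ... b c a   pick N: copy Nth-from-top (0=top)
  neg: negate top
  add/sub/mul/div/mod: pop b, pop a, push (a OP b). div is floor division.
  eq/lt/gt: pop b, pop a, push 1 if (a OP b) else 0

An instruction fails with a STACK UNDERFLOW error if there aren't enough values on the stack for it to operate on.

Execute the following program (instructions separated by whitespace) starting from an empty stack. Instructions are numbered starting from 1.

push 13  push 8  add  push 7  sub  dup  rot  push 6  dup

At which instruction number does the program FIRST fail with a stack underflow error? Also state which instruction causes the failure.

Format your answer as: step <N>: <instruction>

Step 1 ('push 13'): stack = [13], depth = 1
Step 2 ('push 8'): stack = [13, 8], depth = 2
Step 3 ('add'): stack = [21], depth = 1
Step 4 ('push 7'): stack = [21, 7], depth = 2
Step 5 ('sub'): stack = [14], depth = 1
Step 6 ('dup'): stack = [14, 14], depth = 2
Step 7 ('rot'): needs 3 value(s) but depth is 2 — STACK UNDERFLOW

Answer: step 7: rot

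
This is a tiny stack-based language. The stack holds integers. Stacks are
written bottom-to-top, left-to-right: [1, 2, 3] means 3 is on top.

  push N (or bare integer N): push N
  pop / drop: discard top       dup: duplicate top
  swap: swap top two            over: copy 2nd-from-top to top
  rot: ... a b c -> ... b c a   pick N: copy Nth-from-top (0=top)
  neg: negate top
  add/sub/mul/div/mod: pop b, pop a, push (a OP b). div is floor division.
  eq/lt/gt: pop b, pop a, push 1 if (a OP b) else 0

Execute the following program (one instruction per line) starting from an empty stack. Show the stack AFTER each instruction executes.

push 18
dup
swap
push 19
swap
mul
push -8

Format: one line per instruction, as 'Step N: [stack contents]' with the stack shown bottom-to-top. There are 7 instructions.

Step 1: [18]
Step 2: [18, 18]
Step 3: [18, 18]
Step 4: [18, 18, 19]
Step 5: [18, 19, 18]
Step 6: [18, 342]
Step 7: [18, 342, -8]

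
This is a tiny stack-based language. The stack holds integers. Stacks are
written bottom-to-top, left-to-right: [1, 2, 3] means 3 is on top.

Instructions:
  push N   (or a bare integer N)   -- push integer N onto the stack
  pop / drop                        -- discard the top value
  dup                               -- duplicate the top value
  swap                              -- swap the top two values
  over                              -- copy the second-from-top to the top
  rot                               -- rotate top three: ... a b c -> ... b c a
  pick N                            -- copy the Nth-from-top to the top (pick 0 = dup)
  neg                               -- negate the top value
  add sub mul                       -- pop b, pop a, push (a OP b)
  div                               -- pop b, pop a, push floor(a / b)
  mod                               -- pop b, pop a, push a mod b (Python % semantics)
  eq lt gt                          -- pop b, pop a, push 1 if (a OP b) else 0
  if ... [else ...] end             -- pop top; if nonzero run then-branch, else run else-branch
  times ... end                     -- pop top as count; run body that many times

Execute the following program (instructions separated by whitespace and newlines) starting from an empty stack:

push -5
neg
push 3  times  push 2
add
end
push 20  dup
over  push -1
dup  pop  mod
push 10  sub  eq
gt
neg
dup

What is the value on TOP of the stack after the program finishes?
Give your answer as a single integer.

Answer: -1

Derivation:
After 'push -5': [-5]
After 'neg': [5]
After 'push 3': [5, 3]
After 'times': [5]
After 'push 2': [5, 2]
After 'add': [7]
After 'push 2': [7, 2]
After 'add': [9]
After 'push 2': [9, 2]
After 'add': [11]
  ...
After 'push -1': [11, 20, 20, 20, -1]
After 'dup': [11, 20, 20, 20, -1, -1]
After 'pop': [11, 20, 20, 20, -1]
After 'mod': [11, 20, 20, 0]
After 'push 10': [11, 20, 20, 0, 10]
After 'sub': [11, 20, 20, -10]
After 'eq': [11, 20, 0]
After 'gt': [11, 1]
After 'neg': [11, -1]
After 'dup': [11, -1, -1]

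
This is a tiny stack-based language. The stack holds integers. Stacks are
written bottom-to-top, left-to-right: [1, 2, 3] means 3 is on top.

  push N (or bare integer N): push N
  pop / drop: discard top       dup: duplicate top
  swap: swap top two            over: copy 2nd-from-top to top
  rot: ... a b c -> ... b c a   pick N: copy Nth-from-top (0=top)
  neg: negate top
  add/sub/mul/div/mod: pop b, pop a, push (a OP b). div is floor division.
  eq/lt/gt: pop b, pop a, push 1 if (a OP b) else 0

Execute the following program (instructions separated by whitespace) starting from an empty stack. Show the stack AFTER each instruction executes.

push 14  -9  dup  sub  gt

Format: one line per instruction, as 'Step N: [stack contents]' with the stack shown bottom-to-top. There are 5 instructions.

Step 1: [14]
Step 2: [14, -9]
Step 3: [14, -9, -9]
Step 4: [14, 0]
Step 5: [1]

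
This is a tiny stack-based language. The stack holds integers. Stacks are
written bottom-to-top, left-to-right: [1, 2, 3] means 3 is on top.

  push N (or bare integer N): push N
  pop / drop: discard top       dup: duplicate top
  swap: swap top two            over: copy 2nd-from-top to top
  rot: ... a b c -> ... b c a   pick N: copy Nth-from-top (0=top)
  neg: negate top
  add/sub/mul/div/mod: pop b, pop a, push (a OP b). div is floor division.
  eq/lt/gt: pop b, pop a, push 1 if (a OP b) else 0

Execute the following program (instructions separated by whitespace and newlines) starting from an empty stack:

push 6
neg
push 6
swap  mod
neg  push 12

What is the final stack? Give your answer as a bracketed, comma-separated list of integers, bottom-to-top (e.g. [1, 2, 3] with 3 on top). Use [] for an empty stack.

After 'push 6': [6]
After 'neg': [-6]
After 'push 6': [-6, 6]
After 'swap': [6, -6]
After 'mod': [0]
After 'neg': [0]
After 'push 12': [0, 12]

Answer: [0, 12]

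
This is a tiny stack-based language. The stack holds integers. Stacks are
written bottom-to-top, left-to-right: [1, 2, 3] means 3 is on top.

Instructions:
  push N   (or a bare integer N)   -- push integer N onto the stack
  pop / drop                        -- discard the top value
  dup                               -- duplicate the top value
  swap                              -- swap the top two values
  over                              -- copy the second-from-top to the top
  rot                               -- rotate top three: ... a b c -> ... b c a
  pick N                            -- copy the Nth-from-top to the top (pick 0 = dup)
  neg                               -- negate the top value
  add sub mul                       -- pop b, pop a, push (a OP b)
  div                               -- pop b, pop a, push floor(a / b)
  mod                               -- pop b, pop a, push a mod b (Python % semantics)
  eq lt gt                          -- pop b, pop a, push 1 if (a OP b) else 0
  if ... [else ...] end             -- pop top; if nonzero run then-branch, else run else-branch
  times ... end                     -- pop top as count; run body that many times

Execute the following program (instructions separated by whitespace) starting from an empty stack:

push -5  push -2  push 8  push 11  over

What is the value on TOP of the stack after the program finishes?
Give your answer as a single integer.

Answer: 8

Derivation:
After 'push -5': [-5]
After 'push -2': [-5, -2]
After 'push 8': [-5, -2, 8]
After 'push 11': [-5, -2, 8, 11]
After 'over': [-5, -2, 8, 11, 8]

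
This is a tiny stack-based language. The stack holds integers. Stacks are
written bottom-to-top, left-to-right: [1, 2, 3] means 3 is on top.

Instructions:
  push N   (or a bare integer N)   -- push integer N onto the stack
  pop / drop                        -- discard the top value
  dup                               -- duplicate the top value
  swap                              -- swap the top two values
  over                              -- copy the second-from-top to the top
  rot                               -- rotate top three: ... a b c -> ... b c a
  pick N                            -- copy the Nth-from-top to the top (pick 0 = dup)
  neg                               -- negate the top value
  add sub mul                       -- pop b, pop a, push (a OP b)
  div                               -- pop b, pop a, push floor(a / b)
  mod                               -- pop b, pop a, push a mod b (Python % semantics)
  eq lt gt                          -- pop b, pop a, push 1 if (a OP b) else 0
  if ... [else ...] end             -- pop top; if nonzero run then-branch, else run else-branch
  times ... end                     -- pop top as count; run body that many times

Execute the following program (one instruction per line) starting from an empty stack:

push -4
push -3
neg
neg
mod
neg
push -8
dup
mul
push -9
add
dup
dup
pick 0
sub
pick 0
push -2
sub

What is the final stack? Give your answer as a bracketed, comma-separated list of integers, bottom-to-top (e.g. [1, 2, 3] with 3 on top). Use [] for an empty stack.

After 'push -4': [-4]
After 'push -3': [-4, -3]
After 'neg': [-4, 3]
After 'neg': [-4, -3]
After 'mod': [-1]
After 'neg': [1]
After 'push -8': [1, -8]
After 'dup': [1, -8, -8]
After 'mul': [1, 64]
After 'push -9': [1, 64, -9]
After 'add': [1, 55]
After 'dup': [1, 55, 55]
After 'dup': [1, 55, 55, 55]
After 'pick 0': [1, 55, 55, 55, 55]
After 'sub': [1, 55, 55, 0]
After 'pick 0': [1, 55, 55, 0, 0]
After 'push -2': [1, 55, 55, 0, 0, -2]
After 'sub': [1, 55, 55, 0, 2]

Answer: [1, 55, 55, 0, 2]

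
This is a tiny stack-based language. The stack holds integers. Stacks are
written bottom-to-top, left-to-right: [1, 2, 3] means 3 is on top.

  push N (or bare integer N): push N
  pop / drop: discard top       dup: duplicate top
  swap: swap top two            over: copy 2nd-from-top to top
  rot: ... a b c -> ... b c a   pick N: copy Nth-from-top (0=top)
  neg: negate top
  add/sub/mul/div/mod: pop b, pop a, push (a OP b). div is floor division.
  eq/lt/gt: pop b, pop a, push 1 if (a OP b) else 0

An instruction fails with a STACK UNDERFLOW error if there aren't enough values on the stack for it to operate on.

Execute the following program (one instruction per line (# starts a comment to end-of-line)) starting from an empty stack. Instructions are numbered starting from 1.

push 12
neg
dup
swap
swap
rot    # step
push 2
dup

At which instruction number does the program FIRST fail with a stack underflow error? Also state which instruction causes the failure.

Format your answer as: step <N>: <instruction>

Answer: step 6: rot

Derivation:
Step 1 ('push 12'): stack = [12], depth = 1
Step 2 ('neg'): stack = [-12], depth = 1
Step 3 ('dup'): stack = [-12, -12], depth = 2
Step 4 ('swap'): stack = [-12, -12], depth = 2
Step 5 ('swap'): stack = [-12, -12], depth = 2
Step 6 ('rot'): needs 3 value(s) but depth is 2 — STACK UNDERFLOW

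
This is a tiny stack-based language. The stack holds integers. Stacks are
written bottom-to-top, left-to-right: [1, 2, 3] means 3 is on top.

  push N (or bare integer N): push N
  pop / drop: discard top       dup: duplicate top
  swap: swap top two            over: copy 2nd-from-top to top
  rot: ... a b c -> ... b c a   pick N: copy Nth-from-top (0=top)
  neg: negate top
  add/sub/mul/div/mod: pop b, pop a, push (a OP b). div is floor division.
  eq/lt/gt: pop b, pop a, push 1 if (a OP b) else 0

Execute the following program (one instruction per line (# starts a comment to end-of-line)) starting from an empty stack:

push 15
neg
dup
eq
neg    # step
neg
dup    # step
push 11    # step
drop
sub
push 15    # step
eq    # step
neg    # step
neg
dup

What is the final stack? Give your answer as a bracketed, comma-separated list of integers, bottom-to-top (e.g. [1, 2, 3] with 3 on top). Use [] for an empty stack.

Answer: [0, 0]

Derivation:
After 'push 15': [15]
After 'neg': [-15]
After 'dup': [-15, -15]
After 'eq': [1]
After 'neg': [-1]
After 'neg': [1]
After 'dup': [1, 1]
After 'push 11': [1, 1, 11]
After 'drop': [1, 1]
After 'sub': [0]
After 'push 15': [0, 15]
After 'eq': [0]
After 'neg': [0]
After 'neg': [0]
After 'dup': [0, 0]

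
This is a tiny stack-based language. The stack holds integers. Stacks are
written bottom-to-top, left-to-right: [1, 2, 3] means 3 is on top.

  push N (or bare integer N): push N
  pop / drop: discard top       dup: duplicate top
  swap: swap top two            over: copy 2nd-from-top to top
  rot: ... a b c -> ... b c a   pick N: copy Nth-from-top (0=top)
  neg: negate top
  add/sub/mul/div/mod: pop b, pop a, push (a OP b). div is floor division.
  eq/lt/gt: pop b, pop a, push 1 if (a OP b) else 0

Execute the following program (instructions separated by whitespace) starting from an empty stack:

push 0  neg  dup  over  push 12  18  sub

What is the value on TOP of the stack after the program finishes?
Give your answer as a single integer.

Answer: -6

Derivation:
After 'push 0': [0]
After 'neg': [0]
After 'dup': [0, 0]
After 'over': [0, 0, 0]
After 'push 12': [0, 0, 0, 12]
After 'push 18': [0, 0, 0, 12, 18]
After 'sub': [0, 0, 0, -6]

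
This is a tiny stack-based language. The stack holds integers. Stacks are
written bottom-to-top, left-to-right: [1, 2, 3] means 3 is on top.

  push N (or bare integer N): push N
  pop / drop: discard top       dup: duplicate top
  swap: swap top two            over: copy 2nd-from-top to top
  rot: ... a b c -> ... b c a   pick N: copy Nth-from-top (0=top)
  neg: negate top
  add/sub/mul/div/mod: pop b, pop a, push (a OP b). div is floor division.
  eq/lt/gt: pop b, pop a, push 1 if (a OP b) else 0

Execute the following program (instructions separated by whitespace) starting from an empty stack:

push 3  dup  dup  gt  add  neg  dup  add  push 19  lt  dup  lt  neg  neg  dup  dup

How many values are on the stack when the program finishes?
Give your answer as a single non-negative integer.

Answer: 3

Derivation:
After 'push 3': stack = [3] (depth 1)
After 'dup': stack = [3, 3] (depth 2)
After 'dup': stack = [3, 3, 3] (depth 3)
After 'gt': stack = [3, 0] (depth 2)
After 'add': stack = [3] (depth 1)
After 'neg': stack = [-3] (depth 1)
After 'dup': stack = [-3, -3] (depth 2)
After 'add': stack = [-6] (depth 1)
After 'push 19': stack = [-6, 19] (depth 2)
After 'lt': stack = [1] (depth 1)
After 'dup': stack = [1, 1] (depth 2)
After 'lt': stack = [0] (depth 1)
After 'neg': stack = [0] (depth 1)
After 'neg': stack = [0] (depth 1)
After 'dup': stack = [0, 0] (depth 2)
After 'dup': stack = [0, 0, 0] (depth 3)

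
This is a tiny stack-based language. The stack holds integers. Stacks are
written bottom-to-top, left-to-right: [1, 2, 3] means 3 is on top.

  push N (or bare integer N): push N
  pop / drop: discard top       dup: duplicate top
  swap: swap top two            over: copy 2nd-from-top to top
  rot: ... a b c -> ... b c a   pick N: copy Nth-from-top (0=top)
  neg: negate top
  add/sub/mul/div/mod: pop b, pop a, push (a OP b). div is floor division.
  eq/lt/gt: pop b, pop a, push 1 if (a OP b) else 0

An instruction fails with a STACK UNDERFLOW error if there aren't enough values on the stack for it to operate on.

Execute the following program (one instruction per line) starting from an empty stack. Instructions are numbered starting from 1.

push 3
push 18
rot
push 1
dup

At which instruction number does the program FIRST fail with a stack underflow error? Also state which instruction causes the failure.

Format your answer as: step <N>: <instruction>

Step 1 ('push 3'): stack = [3], depth = 1
Step 2 ('push 18'): stack = [3, 18], depth = 2
Step 3 ('rot'): needs 3 value(s) but depth is 2 — STACK UNDERFLOW

Answer: step 3: rot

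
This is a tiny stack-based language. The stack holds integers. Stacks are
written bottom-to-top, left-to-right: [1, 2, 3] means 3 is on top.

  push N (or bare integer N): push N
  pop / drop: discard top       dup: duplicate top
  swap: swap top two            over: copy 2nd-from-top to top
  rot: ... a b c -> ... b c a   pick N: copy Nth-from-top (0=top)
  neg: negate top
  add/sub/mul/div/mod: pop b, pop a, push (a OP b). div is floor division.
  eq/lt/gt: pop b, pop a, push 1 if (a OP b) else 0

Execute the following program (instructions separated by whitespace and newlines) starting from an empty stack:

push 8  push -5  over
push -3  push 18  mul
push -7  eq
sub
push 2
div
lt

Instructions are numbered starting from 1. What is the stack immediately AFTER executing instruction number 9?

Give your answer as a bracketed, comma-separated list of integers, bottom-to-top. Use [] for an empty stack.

Step 1 ('push 8'): [8]
Step 2 ('push -5'): [8, -5]
Step 3 ('over'): [8, -5, 8]
Step 4 ('push -3'): [8, -5, 8, -3]
Step 5 ('push 18'): [8, -5, 8, -3, 18]
Step 6 ('mul'): [8, -5, 8, -54]
Step 7 ('push -7'): [8, -5, 8, -54, -7]
Step 8 ('eq'): [8, -5, 8, 0]
Step 9 ('sub'): [8, -5, 8]

Answer: [8, -5, 8]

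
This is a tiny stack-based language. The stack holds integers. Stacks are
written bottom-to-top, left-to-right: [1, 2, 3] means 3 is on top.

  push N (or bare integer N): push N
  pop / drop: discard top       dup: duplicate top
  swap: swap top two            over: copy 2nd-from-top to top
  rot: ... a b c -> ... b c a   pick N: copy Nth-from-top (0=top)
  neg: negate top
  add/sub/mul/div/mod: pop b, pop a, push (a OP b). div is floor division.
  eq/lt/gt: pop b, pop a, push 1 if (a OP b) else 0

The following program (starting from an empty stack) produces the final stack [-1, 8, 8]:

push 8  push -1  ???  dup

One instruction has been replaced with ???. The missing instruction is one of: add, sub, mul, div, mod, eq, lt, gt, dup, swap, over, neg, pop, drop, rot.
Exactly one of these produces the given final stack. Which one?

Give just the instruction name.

Stack before ???: [8, -1]
Stack after ???:  [-1, 8]
The instruction that transforms [8, -1] -> [-1, 8] is: swap

Answer: swap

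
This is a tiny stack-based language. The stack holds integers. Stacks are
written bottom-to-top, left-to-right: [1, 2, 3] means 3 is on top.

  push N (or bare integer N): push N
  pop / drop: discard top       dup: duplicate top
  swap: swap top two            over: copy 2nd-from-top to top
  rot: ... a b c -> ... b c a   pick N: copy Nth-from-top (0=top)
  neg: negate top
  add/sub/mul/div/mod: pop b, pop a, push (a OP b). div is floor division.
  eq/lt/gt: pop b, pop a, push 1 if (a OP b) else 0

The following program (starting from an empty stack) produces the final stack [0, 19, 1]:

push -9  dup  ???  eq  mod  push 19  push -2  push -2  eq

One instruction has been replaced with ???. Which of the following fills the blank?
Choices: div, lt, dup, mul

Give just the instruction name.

Answer: dup

Derivation:
Stack before ???: [-9, -9]
Stack after ???:  [-9, -9, -9]
Checking each choice:
  div: stack underflow (need 2, have 1)
  lt: stack underflow (need 2, have 1)
  dup: MATCH
  mul: stack underflow (need 2, have 1)


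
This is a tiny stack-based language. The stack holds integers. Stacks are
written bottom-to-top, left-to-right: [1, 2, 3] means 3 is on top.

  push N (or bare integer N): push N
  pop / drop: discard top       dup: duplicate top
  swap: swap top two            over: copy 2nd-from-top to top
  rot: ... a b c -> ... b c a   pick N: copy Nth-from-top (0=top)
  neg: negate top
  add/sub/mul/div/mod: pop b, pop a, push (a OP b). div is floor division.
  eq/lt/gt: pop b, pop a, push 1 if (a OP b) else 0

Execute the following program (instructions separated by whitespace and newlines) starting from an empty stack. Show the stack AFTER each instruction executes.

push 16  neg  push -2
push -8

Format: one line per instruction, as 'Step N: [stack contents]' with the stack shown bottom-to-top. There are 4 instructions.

Step 1: [16]
Step 2: [-16]
Step 3: [-16, -2]
Step 4: [-16, -2, -8]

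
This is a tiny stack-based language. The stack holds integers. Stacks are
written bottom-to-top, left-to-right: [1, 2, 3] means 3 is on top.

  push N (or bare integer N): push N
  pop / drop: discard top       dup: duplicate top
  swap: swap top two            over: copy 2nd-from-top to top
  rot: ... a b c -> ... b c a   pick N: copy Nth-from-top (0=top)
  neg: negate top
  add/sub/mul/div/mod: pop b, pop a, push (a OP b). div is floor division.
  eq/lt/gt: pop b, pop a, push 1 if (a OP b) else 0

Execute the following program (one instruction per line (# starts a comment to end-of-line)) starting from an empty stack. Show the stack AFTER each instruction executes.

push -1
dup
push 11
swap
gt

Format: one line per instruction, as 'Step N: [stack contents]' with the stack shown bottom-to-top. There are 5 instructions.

Step 1: [-1]
Step 2: [-1, -1]
Step 3: [-1, -1, 11]
Step 4: [-1, 11, -1]
Step 5: [-1, 1]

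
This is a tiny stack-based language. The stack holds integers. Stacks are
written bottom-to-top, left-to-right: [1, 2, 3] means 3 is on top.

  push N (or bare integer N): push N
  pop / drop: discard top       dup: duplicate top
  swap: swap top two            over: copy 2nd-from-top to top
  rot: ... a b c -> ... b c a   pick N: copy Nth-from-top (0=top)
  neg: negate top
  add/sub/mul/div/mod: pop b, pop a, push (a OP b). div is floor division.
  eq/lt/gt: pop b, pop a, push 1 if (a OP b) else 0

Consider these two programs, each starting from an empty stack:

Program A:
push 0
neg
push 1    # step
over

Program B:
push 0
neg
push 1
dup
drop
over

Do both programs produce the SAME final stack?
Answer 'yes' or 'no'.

Answer: yes

Derivation:
Program A trace:
  After 'push 0': [0]
  After 'neg': [0]
  After 'push 1': [0, 1]
  After 'over': [0, 1, 0]
Program A final stack: [0, 1, 0]

Program B trace:
  After 'push 0': [0]
  After 'neg': [0]
  After 'push 1': [0, 1]
  After 'dup': [0, 1, 1]
  After 'drop': [0, 1]
  After 'over': [0, 1, 0]
Program B final stack: [0, 1, 0]
Same: yes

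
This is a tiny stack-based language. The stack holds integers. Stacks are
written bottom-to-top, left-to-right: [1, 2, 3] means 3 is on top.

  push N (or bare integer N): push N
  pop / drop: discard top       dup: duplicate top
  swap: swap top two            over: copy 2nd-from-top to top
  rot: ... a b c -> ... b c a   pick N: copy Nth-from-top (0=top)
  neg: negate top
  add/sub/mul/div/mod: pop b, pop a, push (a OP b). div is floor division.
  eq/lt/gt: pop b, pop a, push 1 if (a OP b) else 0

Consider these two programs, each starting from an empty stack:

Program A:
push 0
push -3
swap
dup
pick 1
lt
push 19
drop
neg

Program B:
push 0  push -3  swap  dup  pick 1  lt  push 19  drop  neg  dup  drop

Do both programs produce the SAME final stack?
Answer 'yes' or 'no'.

Program A trace:
  After 'push 0': [0]
  After 'push -3': [0, -3]
  After 'swap': [-3, 0]
  After 'dup': [-3, 0, 0]
  After 'pick 1': [-3, 0, 0, 0]
  After 'lt': [-3, 0, 0]
  After 'push 19': [-3, 0, 0, 19]
  After 'drop': [-3, 0, 0]
  After 'neg': [-3, 0, 0]
Program A final stack: [-3, 0, 0]

Program B trace:
  After 'push 0': [0]
  After 'push -3': [0, -3]
  After 'swap': [-3, 0]
  After 'dup': [-3, 0, 0]
  After 'pick 1': [-3, 0, 0, 0]
  After 'lt': [-3, 0, 0]
  After 'push 19': [-3, 0, 0, 19]
  After 'drop': [-3, 0, 0]
  After 'neg': [-3, 0, 0]
  After 'dup': [-3, 0, 0, 0]
  After 'drop': [-3, 0, 0]
Program B final stack: [-3, 0, 0]
Same: yes

Answer: yes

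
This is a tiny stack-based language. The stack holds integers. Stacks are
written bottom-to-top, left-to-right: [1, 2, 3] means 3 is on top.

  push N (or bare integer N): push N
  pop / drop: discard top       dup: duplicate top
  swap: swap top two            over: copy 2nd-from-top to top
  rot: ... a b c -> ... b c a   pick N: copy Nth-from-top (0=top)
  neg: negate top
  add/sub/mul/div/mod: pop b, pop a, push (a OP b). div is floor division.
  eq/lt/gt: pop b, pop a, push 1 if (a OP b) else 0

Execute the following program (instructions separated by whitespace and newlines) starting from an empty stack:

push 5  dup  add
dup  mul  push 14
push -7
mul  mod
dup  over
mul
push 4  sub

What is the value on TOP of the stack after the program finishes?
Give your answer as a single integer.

Answer: 9212

Derivation:
After 'push 5': [5]
After 'dup': [5, 5]
After 'add': [10]
After 'dup': [10, 10]
After 'mul': [100]
After 'push 14': [100, 14]
After 'push -7': [100, 14, -7]
After 'mul': [100, -98]
After 'mod': [-96]
After 'dup': [-96, -96]
After 'over': [-96, -96, -96]
After 'mul': [-96, 9216]
After 'push 4': [-96, 9216, 4]
After 'sub': [-96, 9212]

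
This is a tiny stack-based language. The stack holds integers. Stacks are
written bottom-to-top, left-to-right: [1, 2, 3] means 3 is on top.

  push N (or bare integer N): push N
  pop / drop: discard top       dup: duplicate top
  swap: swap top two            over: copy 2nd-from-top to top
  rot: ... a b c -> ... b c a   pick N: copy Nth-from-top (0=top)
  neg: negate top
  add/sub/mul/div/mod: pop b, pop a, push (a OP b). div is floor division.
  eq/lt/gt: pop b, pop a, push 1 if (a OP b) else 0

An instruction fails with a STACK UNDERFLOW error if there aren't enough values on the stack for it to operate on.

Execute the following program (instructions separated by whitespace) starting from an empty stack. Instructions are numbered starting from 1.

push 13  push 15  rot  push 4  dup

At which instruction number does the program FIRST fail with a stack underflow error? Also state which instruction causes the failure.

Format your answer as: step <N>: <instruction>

Step 1 ('push 13'): stack = [13], depth = 1
Step 2 ('push 15'): stack = [13, 15], depth = 2
Step 3 ('rot'): needs 3 value(s) but depth is 2 — STACK UNDERFLOW

Answer: step 3: rot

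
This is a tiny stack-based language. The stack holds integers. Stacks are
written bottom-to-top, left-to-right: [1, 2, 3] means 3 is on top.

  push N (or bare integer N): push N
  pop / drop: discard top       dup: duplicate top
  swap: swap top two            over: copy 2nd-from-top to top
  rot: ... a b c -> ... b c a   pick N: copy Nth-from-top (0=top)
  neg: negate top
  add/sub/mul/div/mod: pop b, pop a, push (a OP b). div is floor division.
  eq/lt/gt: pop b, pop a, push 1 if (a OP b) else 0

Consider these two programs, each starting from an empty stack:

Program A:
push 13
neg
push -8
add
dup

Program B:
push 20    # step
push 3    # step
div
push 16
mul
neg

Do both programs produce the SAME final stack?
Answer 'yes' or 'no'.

Answer: no

Derivation:
Program A trace:
  After 'push 13': [13]
  After 'neg': [-13]
  After 'push -8': [-13, -8]
  After 'add': [-21]
  After 'dup': [-21, -21]
Program A final stack: [-21, -21]

Program B trace:
  After 'push 20': [20]
  After 'push 3': [20, 3]
  After 'div': [6]
  After 'push 16': [6, 16]
  After 'mul': [96]
  After 'neg': [-96]
Program B final stack: [-96]
Same: no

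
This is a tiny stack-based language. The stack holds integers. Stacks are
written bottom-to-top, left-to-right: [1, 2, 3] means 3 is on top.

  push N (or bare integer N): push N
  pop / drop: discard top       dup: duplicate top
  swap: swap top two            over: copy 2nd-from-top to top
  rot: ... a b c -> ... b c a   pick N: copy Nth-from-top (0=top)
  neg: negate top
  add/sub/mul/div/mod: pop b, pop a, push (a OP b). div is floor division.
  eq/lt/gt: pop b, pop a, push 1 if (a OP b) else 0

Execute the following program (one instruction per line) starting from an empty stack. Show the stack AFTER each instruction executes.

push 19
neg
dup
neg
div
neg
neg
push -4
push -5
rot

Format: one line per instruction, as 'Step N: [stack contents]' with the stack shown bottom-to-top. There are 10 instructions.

Step 1: [19]
Step 2: [-19]
Step 3: [-19, -19]
Step 4: [-19, 19]
Step 5: [-1]
Step 6: [1]
Step 7: [-1]
Step 8: [-1, -4]
Step 9: [-1, -4, -5]
Step 10: [-4, -5, -1]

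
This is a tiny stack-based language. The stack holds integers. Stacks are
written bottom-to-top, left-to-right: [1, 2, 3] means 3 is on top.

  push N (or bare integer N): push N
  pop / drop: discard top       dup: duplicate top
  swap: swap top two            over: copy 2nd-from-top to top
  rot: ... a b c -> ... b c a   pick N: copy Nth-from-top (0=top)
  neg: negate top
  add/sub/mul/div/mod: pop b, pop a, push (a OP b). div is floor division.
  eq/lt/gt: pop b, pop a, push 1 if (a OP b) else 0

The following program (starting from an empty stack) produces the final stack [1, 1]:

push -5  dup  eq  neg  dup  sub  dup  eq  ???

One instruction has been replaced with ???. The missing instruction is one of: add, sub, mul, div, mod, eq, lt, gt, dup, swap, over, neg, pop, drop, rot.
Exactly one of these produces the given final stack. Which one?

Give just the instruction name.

Answer: dup

Derivation:
Stack before ???: [1]
Stack after ???:  [1, 1]
The instruction that transforms [1] -> [1, 1] is: dup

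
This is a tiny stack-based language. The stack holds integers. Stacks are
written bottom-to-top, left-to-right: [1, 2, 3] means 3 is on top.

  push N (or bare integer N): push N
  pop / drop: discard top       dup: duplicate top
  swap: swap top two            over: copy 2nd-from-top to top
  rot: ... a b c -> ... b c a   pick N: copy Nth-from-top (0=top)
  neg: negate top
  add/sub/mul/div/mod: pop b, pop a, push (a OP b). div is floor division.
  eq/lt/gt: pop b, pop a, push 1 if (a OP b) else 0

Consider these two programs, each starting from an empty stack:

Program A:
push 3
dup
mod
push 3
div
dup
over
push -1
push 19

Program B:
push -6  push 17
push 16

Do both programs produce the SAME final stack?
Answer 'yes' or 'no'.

Answer: no

Derivation:
Program A trace:
  After 'push 3': [3]
  After 'dup': [3, 3]
  After 'mod': [0]
  After 'push 3': [0, 3]
  After 'div': [0]
  After 'dup': [0, 0]
  After 'over': [0, 0, 0]
  After 'push -1': [0, 0, 0, -1]
  After 'push 19': [0, 0, 0, -1, 19]
Program A final stack: [0, 0, 0, -1, 19]

Program B trace:
  After 'push -6': [-6]
  After 'push 17': [-6, 17]
  After 'push 16': [-6, 17, 16]
Program B final stack: [-6, 17, 16]
Same: no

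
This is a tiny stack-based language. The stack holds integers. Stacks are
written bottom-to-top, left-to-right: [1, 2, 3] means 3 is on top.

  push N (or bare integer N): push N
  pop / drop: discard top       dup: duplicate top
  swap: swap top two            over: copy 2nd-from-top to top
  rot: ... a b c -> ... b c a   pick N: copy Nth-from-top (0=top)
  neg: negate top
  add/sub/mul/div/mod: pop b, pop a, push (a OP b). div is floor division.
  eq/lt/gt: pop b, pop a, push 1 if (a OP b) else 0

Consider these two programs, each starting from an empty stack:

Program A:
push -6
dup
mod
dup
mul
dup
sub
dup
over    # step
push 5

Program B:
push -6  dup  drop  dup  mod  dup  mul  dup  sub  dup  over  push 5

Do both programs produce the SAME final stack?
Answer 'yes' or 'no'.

Answer: yes

Derivation:
Program A trace:
  After 'push -6': [-6]
  After 'dup': [-6, -6]
  After 'mod': [0]
  After 'dup': [0, 0]
  After 'mul': [0]
  After 'dup': [0, 0]
  After 'sub': [0]
  After 'dup': [0, 0]
  After 'over': [0, 0, 0]
  After 'push 5': [0, 0, 0, 5]
Program A final stack: [0, 0, 0, 5]

Program B trace:
  After 'push -6': [-6]
  After 'dup': [-6, -6]
  After 'drop': [-6]
  After 'dup': [-6, -6]
  After 'mod': [0]
  After 'dup': [0, 0]
  After 'mul': [0]
  After 'dup': [0, 0]
  After 'sub': [0]
  After 'dup': [0, 0]
  After 'over': [0, 0, 0]
  After 'push 5': [0, 0, 0, 5]
Program B final stack: [0, 0, 0, 5]
Same: yes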